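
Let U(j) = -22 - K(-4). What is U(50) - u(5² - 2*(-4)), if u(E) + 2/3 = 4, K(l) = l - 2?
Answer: -58/3 ≈ -19.333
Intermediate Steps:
K(l) = -2 + l
u(E) = 10/3 (u(E) = -⅔ + 4 = 10/3)
U(j) = -16 (U(j) = -22 - (-2 - 4) = -22 - 1*(-6) = -22 + 6 = -16)
U(50) - u(5² - 2*(-4)) = -16 - 1*10/3 = -16 - 10/3 = -58/3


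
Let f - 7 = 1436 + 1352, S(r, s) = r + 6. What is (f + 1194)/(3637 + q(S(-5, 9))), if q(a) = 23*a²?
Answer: 3989/3660 ≈ 1.0899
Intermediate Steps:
S(r, s) = 6 + r
f = 2795 (f = 7 + (1436 + 1352) = 7 + 2788 = 2795)
(f + 1194)/(3637 + q(S(-5, 9))) = (2795 + 1194)/(3637 + 23*(6 - 5)²) = 3989/(3637 + 23*1²) = 3989/(3637 + 23*1) = 3989/(3637 + 23) = 3989/3660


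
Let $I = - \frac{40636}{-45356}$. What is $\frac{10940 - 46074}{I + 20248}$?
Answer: $- \frac{398384426}{229602231} \approx -1.7351$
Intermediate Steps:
$I = \frac{10159}{11339}$ ($I = \left(-40636\right) \left(- \frac{1}{45356}\right) = \frac{10159}{11339} \approx 0.89593$)
$\frac{10940 - 46074}{I + 20248} = \frac{10940 - 46074}{\frac{10159}{11339} + 20248} = - \frac{35134}{\frac{229602231}{11339}} = \left(-35134\right) \frac{11339}{229602231} = - \frac{398384426}{229602231}$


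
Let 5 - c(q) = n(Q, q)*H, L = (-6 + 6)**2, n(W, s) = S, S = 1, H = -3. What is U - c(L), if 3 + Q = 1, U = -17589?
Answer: -17597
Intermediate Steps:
Q = -2 (Q = -3 + 1 = -2)
n(W, s) = 1
L = 0 (L = 0**2 = 0)
c(q) = 8 (c(q) = 5 - (-3) = 5 - 1*(-3) = 5 + 3 = 8)
U - c(L) = -17589 - 1*8 = -17589 - 8 = -17597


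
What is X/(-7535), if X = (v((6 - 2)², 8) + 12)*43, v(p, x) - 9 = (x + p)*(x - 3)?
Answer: -6063/7535 ≈ -0.80464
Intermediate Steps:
v(p, x) = 9 + (-3 + x)*(p + x) (v(p, x) = 9 + (x + p)*(x - 3) = 9 + (p + x)*(-3 + x) = 9 + (-3 + x)*(p + x))
X = 6063 (X = ((9 + 8² - 3*(6 - 2)² - 3*8 + (6 - 2)²*8) + 12)*43 = ((9 + 64 - 3*4² - 24 + 4²*8) + 12)*43 = ((9 + 64 - 3*16 - 24 + 16*8) + 12)*43 = ((9 + 64 - 48 - 24 + 128) + 12)*43 = (129 + 12)*43 = 141*43 = 6063)
X/(-7535) = 6063/(-7535) = 6063*(-1/7535) = -6063/7535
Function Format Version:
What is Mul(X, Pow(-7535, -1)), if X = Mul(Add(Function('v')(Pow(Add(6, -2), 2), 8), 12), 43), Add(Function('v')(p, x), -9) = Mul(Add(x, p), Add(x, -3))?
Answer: Rational(-6063, 7535) ≈ -0.80464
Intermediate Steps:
Function('v')(p, x) = Add(9, Mul(Add(-3, x), Add(p, x))) (Function('v')(p, x) = Add(9, Mul(Add(x, p), Add(x, -3))) = Add(9, Mul(Add(p, x), Add(-3, x))) = Add(9, Mul(Add(-3, x), Add(p, x))))
X = 6063 (X = Mul(Add(Add(9, Pow(8, 2), Mul(-3, Pow(Add(6, -2), 2)), Mul(-3, 8), Mul(Pow(Add(6, -2), 2), 8)), 12), 43) = Mul(Add(Add(9, 64, Mul(-3, Pow(4, 2)), -24, Mul(Pow(4, 2), 8)), 12), 43) = Mul(Add(Add(9, 64, Mul(-3, 16), -24, Mul(16, 8)), 12), 43) = Mul(Add(Add(9, 64, -48, -24, 128), 12), 43) = Mul(Add(129, 12), 43) = Mul(141, 43) = 6063)
Mul(X, Pow(-7535, -1)) = Mul(6063, Pow(-7535, -1)) = Mul(6063, Rational(-1, 7535)) = Rational(-6063, 7535)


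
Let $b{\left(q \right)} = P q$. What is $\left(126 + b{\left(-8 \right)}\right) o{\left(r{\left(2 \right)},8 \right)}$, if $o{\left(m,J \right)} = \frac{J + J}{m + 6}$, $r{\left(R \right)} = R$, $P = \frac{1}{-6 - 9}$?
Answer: $\frac{3796}{15} \approx 253.07$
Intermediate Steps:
$P = - \frac{1}{15}$ ($P = \frac{1}{-15} = - \frac{1}{15} \approx -0.066667$)
$o{\left(m,J \right)} = \frac{2 J}{6 + m}$
$b{\left(q \right)} = - \frac{q}{15}$
$\left(126 + b{\left(-8 \right)}\right) o{\left(r{\left(2 \right)},8 \right)} = \left(126 - - \frac{8}{15}\right) 2 \cdot 8 \frac{1}{6 + 2} = \left(126 + \frac{8}{15}\right) 2 \cdot 8 \cdot \frac{1}{8} = \frac{1898 \cdot 2 \cdot 8 \cdot \frac{1}{8}}{15} = \frac{1898}{15} \cdot 2 = \frac{3796}{15}$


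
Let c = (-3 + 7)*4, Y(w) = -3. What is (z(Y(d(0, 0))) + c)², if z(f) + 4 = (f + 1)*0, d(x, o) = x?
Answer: 144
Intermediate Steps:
z(f) = -4 (z(f) = -4 + (f + 1)*0 = -4 + (1 + f)*0 = -4 + 0 = -4)
c = 16 (c = 4*4 = 16)
(z(Y(d(0, 0))) + c)² = (-4 + 16)² = 12² = 144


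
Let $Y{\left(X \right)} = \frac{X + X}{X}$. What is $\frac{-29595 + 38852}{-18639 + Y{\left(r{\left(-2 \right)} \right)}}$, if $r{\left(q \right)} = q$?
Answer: $- \frac{9257}{18637} \approx -0.4967$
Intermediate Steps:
$Y{\left(X \right)} = 2$ ($Y{\left(X \right)} = \frac{2 X}{X} = 2$)
$\frac{-29595 + 38852}{-18639 + Y{\left(r{\left(-2 \right)} \right)}} = \frac{-29595 + 38852}{-18639 + 2} = \frac{9257}{-18637} = 9257 \left(- \frac{1}{18637}\right) = - \frac{9257}{18637}$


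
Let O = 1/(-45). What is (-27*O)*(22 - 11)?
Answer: 33/5 ≈ 6.6000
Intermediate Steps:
O = -1/45 ≈ -0.022222
(-27*O)*(22 - 11) = (-27*(-1/45))*(22 - 11) = (⅗)*11 = 33/5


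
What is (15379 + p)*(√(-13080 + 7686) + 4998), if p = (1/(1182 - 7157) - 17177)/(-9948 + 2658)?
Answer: 558091065765058/7259625 + 334988634913*I*√5394/21778875 ≈ 7.6876e+7 + 1.1297e+6*I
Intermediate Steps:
p = 51316288/21778875 (p = (1/(-5975) - 17177)/(-7290) = (-1/5975 - 17177)*(-1/7290) = -102632576/5975*(-1/7290) = 51316288/21778875 ≈ 2.3562)
(15379 + p)*(√(-13080 + 7686) + 4998) = (15379 + 51316288/21778875)*(√(-13080 + 7686) + 4998) = 334988634913*(√(-5394) + 4998)/21778875 = 334988634913*(I*√5394 + 4998)/21778875 = 334988634913*(4998 + I*√5394)/21778875 = 558091065765058/7259625 + 334988634913*I*√5394/21778875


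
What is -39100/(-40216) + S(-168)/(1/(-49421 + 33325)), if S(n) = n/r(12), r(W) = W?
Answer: 2265618351/10054 ≈ 2.2535e+5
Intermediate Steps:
S(n) = n/12
-39100/(-40216) + S(-168)/(1/(-49421 + 33325)) = -39100/(-40216) + ((1/12)*(-168))/(1/(-49421 + 33325)) = -39100*(-1/40216) - 14/(1/(-16096)) = 9775/10054 - 14/(-1/16096) = 9775/10054 - 14*(-16096) = 9775/10054 + 225344 = 2265618351/10054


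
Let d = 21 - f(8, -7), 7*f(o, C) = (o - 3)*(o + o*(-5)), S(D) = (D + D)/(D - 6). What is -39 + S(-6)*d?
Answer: 34/7 ≈ 4.8571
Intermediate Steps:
S(D) = 2*D/(-6 + D) (S(D) = (2*D)/(-6 + D) = 2*D/(-6 + D))
f(o, C) = -4*o*(-3 + o)/7 (f(o, C) = ((o - 3)*(o + o*(-5)))/7 = ((-3 + o)*(o - 5*o))/7 = ((-3 + o)*(-4*o))/7 = (-4*o*(-3 + o))/7 = -4*o*(-3 + o)/7)
d = 307/7 (d = 21 - 4*8*(3 - 1*8)/7 = 21 - 4*8*(3 - 8)/7 = 21 - 4*8*(-5)/7 = 21 - 1*(-160/7) = 21 + 160/7 = 307/7 ≈ 43.857)
-39 + S(-6)*d = -39 + (2*(-6)/(-6 - 6))*(307/7) = -39 + (2*(-6)/(-12))*(307/7) = -39 + (2*(-6)*(-1/12))*(307/7) = -39 + 1*(307/7) = -39 + 307/7 = 34/7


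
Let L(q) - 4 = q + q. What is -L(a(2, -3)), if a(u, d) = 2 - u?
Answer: -4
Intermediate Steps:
L(q) = 4 + 2*q (L(q) = 4 + (q + q) = 4 + 2*q)
-L(a(2, -3)) = -(4 + 2*(2 - 1*2)) = -(4 + 2*(2 - 2)) = -(4 + 2*0) = -(4 + 0) = -1*4 = -4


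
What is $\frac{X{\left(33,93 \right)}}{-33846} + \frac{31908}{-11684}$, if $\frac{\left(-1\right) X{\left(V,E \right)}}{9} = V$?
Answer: $- \frac{89707335}{32954722} \approx -2.7221$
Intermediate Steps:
$X{\left(V,E \right)} = - 9 V$
$\frac{X{\left(33,93 \right)}}{-33846} + \frac{31908}{-11684} = \frac{\left(-9\right) 33}{-33846} + \frac{31908}{-11684} = \left(-297\right) \left(- \frac{1}{33846}\right) + 31908 \left(- \frac{1}{11684}\right) = \frac{99}{11282} - \frac{7977}{2921} = - \frac{89707335}{32954722}$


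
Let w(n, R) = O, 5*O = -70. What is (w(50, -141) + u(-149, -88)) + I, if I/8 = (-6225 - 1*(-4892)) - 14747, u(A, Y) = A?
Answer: -128803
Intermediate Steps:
O = -14 (O = (1/5)*(-70) = -14)
w(n, R) = -14
I = -128640 (I = 8*((-6225 - 1*(-4892)) - 14747) = 8*((-6225 + 4892) - 14747) = 8*(-1333 - 14747) = 8*(-16080) = -128640)
(w(50, -141) + u(-149, -88)) + I = (-14 - 149) - 128640 = -163 - 128640 = -128803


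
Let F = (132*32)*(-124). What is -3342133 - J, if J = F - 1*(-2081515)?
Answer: -4899872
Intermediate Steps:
F = -523776 (F = 4224*(-124) = -523776)
J = 1557739 (J = -523776 - 1*(-2081515) = -523776 + 2081515 = 1557739)
-3342133 - J = -3342133 - 1*1557739 = -3342133 - 1557739 = -4899872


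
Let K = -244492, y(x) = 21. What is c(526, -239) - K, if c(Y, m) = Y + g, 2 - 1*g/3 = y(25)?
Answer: 244961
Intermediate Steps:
g = -57 (g = 6 - 3*21 = 6 - 63 = -57)
c(Y, m) = -57 + Y (c(Y, m) = Y - 57 = -57 + Y)
c(526, -239) - K = (-57 + 526) - 1*(-244492) = 469 + 244492 = 244961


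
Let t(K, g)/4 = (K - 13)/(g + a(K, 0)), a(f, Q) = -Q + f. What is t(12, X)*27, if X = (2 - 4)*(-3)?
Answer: -6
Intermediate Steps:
a(f, Q) = f - Q
X = 6 (X = -2*(-3) = 6)
t(K, g) = 4*(-13 + K)/(K + g) (t(K, g) = 4*((K - 13)/(g + (K - 1*0))) = 4*((-13 + K)/(g + (K + 0))) = 4*((-13 + K)/(g + K)) = 4*((-13 + K)/(K + g)) = 4*(-13 + K)/(K + g))
t(12, X)*27 = (4*(-13 + 12)/(12 + 6))*27 = (4*(-1)/18)*27 = (4*(1/18)*(-1))*27 = -2/9*27 = -6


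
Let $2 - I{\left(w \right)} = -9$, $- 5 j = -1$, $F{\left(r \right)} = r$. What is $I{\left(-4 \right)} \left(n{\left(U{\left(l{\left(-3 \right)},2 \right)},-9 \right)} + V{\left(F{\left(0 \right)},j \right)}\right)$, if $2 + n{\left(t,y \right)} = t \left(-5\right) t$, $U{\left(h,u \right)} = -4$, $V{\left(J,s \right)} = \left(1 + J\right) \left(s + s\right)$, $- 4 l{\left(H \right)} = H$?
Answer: $- \frac{4488}{5} \approx -897.6$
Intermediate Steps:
$l{\left(H \right)} = - \frac{H}{4}$
$j = \frac{1}{5}$ ($j = \left(- \frac{1}{5}\right) \left(-1\right) = \frac{1}{5} \approx 0.2$)
$V{\left(J,s \right)} = 2 s \left(1 + J\right)$ ($V{\left(J,s \right)} = \left(1 + J\right) 2 s = 2 s \left(1 + J\right)$)
$I{\left(w \right)} = 11$ ($I{\left(w \right)} = 2 - -9 = 2 + 9 = 11$)
$n{\left(t,y \right)} = -2 - 5 t^{2}$ ($n{\left(t,y \right)} = -2 + t \left(-5\right) t = -2 + - 5 t t = -2 - 5 t^{2}$)
$I{\left(-4 \right)} \left(n{\left(U{\left(l{\left(-3 \right)},2 \right)},-9 \right)} + V{\left(F{\left(0 \right)},j \right)}\right) = 11 \left(\left(-2 - 5 \left(-4\right)^{2}\right) + 2 \cdot \frac{1}{5} \left(1 + 0\right)\right) = 11 \left(\left(-2 - 80\right) + 2 \cdot \frac{1}{5} \cdot 1\right) = 11 \left(\left(-2 - 80\right) + \frac{2}{5}\right) = 11 \left(-82 + \frac{2}{5}\right) = 11 \left(- \frac{408}{5}\right) = - \frac{4488}{5}$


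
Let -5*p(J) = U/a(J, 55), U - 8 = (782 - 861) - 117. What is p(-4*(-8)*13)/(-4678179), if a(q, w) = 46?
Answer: -94/537990585 ≈ -1.7472e-7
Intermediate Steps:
U = -188 (U = 8 + ((782 - 861) - 117) = 8 + (-79 - 117) = 8 - 196 = -188)
p(J) = 94/115 (p(J) = -(-188)/(5*46) = -⅕*(-94/23) = 94/115)
p(-4*(-8)*13)/(-4678179) = (94/115)/(-4678179) = (94/115)*(-1/4678179) = -94/537990585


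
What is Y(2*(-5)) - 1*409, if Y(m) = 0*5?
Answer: -409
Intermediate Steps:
Y(m) = 0
Y(2*(-5)) - 1*409 = 0 - 1*409 = 0 - 409 = -409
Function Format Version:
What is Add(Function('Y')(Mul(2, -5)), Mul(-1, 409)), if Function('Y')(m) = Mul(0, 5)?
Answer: -409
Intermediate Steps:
Function('Y')(m) = 0
Add(Function('Y')(Mul(2, -5)), Mul(-1, 409)) = Add(0, Mul(-1, 409)) = Add(0, -409) = -409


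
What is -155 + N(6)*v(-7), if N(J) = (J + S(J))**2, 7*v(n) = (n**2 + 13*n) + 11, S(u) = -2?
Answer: -1581/7 ≈ -225.86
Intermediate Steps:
v(n) = 11/7 + n**2/7 + 13*n/7 (v(n) = ((n**2 + 13*n) + 11)/7 = (11 + n**2 + 13*n)/7 = 11/7 + n**2/7 + 13*n/7)
N(J) = (-2 + J)**2 (N(J) = (J - 2)**2 = (-2 + J)**2)
-155 + N(6)*v(-7) = -155 + (-2 + 6)**2*(11/7 + (1/7)*(-7)**2 + (13/7)*(-7)) = -155 + 4**2*(11/7 + (1/7)*49 - 13) = -155 + 16*(11/7 + 7 - 13) = -155 + 16*(-31/7) = -155 - 496/7 = -1581/7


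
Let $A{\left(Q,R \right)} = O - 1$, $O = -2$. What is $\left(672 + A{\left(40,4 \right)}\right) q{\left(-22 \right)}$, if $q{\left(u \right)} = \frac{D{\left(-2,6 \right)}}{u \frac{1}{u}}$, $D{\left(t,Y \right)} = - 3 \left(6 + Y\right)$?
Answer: $-24084$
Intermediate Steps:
$A{\left(Q,R \right)} = -3$ ($A{\left(Q,R \right)} = -2 - 1 = -3$)
$D{\left(t,Y \right)} = -18 - 3 Y$
$q{\left(u \right)} = -36$ ($q{\left(u \right)} = \frac{-18 - 18}{u \frac{1}{u}} = \frac{-18 - 18}{1} = \left(-36\right) 1 = -36$)
$\left(672 + A{\left(40,4 \right)}\right) q{\left(-22 \right)} = \left(672 - 3\right) \left(-36\right) = 669 \left(-36\right) = -24084$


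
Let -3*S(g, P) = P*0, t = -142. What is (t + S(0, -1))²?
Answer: 20164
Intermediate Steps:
S(g, P) = 0 (S(g, P) = -P*0/3 = -⅓*0 = 0)
(t + S(0, -1))² = (-142 + 0)² = (-142)² = 20164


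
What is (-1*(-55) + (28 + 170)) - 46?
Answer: 207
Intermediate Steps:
(-1*(-55) + (28 + 170)) - 46 = (55 + 198) - 46 = 253 - 46 = 207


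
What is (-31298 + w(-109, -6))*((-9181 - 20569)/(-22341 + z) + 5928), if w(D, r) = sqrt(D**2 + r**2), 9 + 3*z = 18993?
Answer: -2971895768572/16013 + 94954814*sqrt(11917)/16013 ≈ -1.8495e+8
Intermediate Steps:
z = 6328 (z = -3 + (1/3)*18993 = -3 + 6331 = 6328)
(-31298 + w(-109, -6))*((-9181 - 20569)/(-22341 + z) + 5928) = (-31298 + sqrt((-109)**2 + (-6)**2))*((-9181 - 20569)/(-22341 + 6328) + 5928) = (-31298 + sqrt(11881 + 36))*(-29750/(-16013) + 5928) = (-31298 + sqrt(11917))*(-29750*(-1/16013) + 5928) = (-31298 + sqrt(11917))*(29750/16013 + 5928) = (-31298 + sqrt(11917))*(94954814/16013) = -2971895768572/16013 + 94954814*sqrt(11917)/16013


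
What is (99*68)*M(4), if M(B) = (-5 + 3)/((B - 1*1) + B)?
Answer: -13464/7 ≈ -1923.4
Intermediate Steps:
M(B) = -2/(-1 + 2*B) (M(B) = -2/((B - 1) + B) = -2/((-1 + B) + B) = -2/(-1 + 2*B))
(99*68)*M(4) = (99*68)*(-2/(-1 + 2*4)) = 6732*(-2/(-1 + 8)) = 6732*(-2/7) = -13464/7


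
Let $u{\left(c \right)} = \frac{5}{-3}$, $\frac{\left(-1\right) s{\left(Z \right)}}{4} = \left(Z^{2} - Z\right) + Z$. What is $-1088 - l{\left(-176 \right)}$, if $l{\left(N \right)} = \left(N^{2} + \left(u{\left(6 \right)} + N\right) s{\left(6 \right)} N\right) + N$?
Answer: $4470896$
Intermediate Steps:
$s{\left(Z \right)} = - 4 Z^{2}$ ($s{\left(Z \right)} = - 4 \left(\left(Z^{2} - Z\right) + Z\right) = - 4 Z^{2}$)
$u{\left(c \right)} = - \frac{5}{3}$ ($u{\left(c \right)} = 5 \left(- \frac{1}{3}\right) = - \frac{5}{3}$)
$l{\left(N \right)} = N + N^{2} + N \left(240 - 144 N\right)$ ($l{\left(N \right)} = \left(N^{2} + \left(- \frac{5}{3} + N\right) \left(- 4 \cdot 6^{2}\right) N\right) + N = \left(N^{2} + \left(- \frac{5}{3} + N\right) \left(\left(-4\right) 36\right) N\right) + N = \left(N^{2} + \left(- \frac{5}{3} + N\right) \left(-144\right) N\right) + N = \left(N^{2} + \left(240 - 144 N\right) N\right) + N = \left(N^{2} + N \left(240 - 144 N\right)\right) + N = N + N^{2} + N \left(240 - 144 N\right)$)
$-1088 - l{\left(-176 \right)} = -1088 - - 176 \left(241 - -25168\right) = -1088 - - 176 \left(241 + 25168\right) = -1088 - \left(-176\right) 25409 = -1088 - -4471984 = -1088 + 4471984 = 4470896$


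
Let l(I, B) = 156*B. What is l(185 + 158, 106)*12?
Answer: 198432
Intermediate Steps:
l(185 + 158, 106)*12 = (156*106)*12 = 16536*12 = 198432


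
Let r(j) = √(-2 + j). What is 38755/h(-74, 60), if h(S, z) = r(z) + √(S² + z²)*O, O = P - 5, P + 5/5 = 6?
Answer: 38755*√58/58 ≈ 5088.8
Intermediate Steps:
P = 5 (P = -1 + 6 = 5)
O = 0 (O = 5 - 5 = 0)
h(S, z) = √(-2 + z) (h(S, z) = √(-2 + z) + √(S² + z²)*0 = √(-2 + z) + 0 = √(-2 + z))
38755/h(-74, 60) = 38755/(√(-2 + 60)) = 38755/(√58) = 38755*(√58/58) = 38755*√58/58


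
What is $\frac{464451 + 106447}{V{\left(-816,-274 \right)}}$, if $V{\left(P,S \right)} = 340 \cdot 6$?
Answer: $\frac{285449}{1020} \approx 279.85$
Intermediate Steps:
$V{\left(P,S \right)} = 2040$
$\frac{464451 + 106447}{V{\left(-816,-274 \right)}} = \frac{464451 + 106447}{2040} = 570898 \cdot \frac{1}{2040} = \frac{285449}{1020}$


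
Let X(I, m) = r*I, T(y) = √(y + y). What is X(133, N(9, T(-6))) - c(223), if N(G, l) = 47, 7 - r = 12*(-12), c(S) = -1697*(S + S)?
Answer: 776945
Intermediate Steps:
T(y) = √2*√y (T(y) = √(2*y) = √2*√y)
c(S) = -3394*S
r = 151 (r = 7 - 12*(-12) = 7 - 1*(-144) = 7 + 144 = 151)
X(I, m) = 151*I
X(133, N(9, T(-6))) - c(223) = 151*133 - (-3394)*223 = 20083 - 1*(-756862) = 20083 + 756862 = 776945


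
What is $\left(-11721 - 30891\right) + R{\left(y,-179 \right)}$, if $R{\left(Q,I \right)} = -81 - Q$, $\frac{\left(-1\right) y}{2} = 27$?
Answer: $-42639$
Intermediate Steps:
$y = -54$ ($y = \left(-2\right) 27 = -54$)
$\left(-11721 - 30891\right) + R{\left(y,-179 \right)} = \left(-11721 - 30891\right) - 27 = -42612 + \left(-81 + 54\right) = -42612 - 27 = -42639$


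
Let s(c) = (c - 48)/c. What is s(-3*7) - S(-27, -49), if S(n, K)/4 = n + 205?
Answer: -4961/7 ≈ -708.71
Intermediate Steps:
S(n, K) = 820 + 4*n (S(n, K) = 4*(n + 205) = 4*(205 + n) = 820 + 4*n)
s(c) = (-48 + c)/c
s(-3*7) - S(-27, -49) = (-48 - 3*7)/((-3*7)) - (820 + 4*(-27)) = (-48 - 21)/(-21) - (820 - 108) = -1/21*(-69) - 1*712 = 23/7 - 712 = -4961/7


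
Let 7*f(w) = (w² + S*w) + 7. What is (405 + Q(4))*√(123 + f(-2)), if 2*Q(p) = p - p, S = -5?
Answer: 1215*√14 ≈ 4546.1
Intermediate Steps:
f(w) = 1 - 5*w/7 + w²/7 (f(w) = ((w² - 5*w) + 7)/7 = (7 + w² - 5*w)/7 = 1 - 5*w/7 + w²/7)
Q(p) = 0 (Q(p) = (p - p)/2 = (½)*0 = 0)
(405 + Q(4))*√(123 + f(-2)) = (405 + 0)*√(123 + (1 - 5/7*(-2) + (⅐)*(-2)²)) = 405*√(123 + (1 + 10/7 + (⅐)*4)) = 405*√(123 + (1 + 10/7 + 4/7)) = 405*√(123 + 3) = 405*√126 = 405*(3*√14) = 1215*√14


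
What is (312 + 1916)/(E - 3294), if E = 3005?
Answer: -2228/289 ≈ -7.7093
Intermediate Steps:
(312 + 1916)/(E - 3294) = (312 + 1916)/(3005 - 3294) = 2228/(-289) = 2228*(-1/289) = -2228/289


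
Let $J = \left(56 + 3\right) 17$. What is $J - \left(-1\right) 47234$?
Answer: $48237$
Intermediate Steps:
$J = 1003$ ($J = 59 \cdot 17 = 1003$)
$J - \left(-1\right) 47234 = 1003 - \left(-1\right) 47234 = 1003 - -47234 = 1003 + 47234 = 48237$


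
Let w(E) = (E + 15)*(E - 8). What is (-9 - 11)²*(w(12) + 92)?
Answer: 80000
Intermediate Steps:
w(E) = (-8 + E)*(15 + E) (w(E) = (15 + E)*(-8 + E) = (-8 + E)*(15 + E))
(-9 - 11)²*(w(12) + 92) = (-9 - 11)²*((-120 + 12² + 7*12) + 92) = (-20)²*((-120 + 144 + 84) + 92) = 400*(108 + 92) = 400*200 = 80000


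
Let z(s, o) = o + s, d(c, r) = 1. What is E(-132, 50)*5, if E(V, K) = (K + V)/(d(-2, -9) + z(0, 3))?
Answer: -205/2 ≈ -102.50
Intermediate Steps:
E(V, K) = K/4 + V/4 (E(V, K) = (K + V)/(1 + (3 + 0)) = (K + V)/(1 + 3) = (K + V)/4 = (K + V)*(¼) = K/4 + V/4)
E(-132, 50)*5 = ((¼)*50 + (¼)*(-132))*5 = (25/2 - 33)*5 = -41/2*5 = -205/2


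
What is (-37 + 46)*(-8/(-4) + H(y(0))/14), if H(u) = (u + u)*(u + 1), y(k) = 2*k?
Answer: 18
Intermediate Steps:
H(u) = 2*u*(1 + u) (H(u) = (2*u)*(1 + u) = 2*u*(1 + u))
(-37 + 46)*(-8/(-4) + H(y(0))/14) = (-37 + 46)*(-8/(-4) + (2*(2*0)*(1 + 2*0))/14) = 9*(-8*(-1/4) + (2*0*(1 + 0))*(1/14)) = 9*(2 + (2*0*1)*(1/14)) = 9*(2 + 0*(1/14)) = 9*(2 + 0) = 9*2 = 18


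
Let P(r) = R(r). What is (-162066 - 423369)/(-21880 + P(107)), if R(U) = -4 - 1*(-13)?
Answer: 585435/21871 ≈ 26.768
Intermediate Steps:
R(U) = 9 (R(U) = -4 + 13 = 9)
P(r) = 9
(-162066 - 423369)/(-21880 + P(107)) = (-162066 - 423369)/(-21880 + 9) = -585435/(-21871) = -585435*(-1/21871) = 585435/21871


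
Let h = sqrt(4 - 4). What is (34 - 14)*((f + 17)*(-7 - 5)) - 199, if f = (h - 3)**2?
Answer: -6439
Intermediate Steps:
h = 0 (h = sqrt(0) = 0)
f = 9 (f = (0 - 3)**2 = (-3)**2 = 9)
(34 - 14)*((f + 17)*(-7 - 5)) - 199 = (34 - 14)*((9 + 17)*(-7 - 5)) - 199 = 20*(26*(-12)) - 199 = 20*(-312) - 199 = -6240 - 199 = -6439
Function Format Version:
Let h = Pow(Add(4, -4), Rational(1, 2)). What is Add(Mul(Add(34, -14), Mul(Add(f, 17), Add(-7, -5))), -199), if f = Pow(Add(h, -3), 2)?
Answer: -6439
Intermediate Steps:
h = 0 (h = Pow(0, Rational(1, 2)) = 0)
f = 9 (f = Pow(Add(0, -3), 2) = Pow(-3, 2) = 9)
Add(Mul(Add(34, -14), Mul(Add(f, 17), Add(-7, -5))), -199) = Add(Mul(Add(34, -14), Mul(Add(9, 17), Add(-7, -5))), -199) = Add(Mul(20, Mul(26, -12)), -199) = Add(Mul(20, -312), -199) = Add(-6240, -199) = -6439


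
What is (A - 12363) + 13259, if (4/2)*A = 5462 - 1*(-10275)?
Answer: 17529/2 ≈ 8764.5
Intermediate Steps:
A = 15737/2 (A = (5462 - 1*(-10275))/2 = (5462 + 10275)/2 = (1/2)*15737 = 15737/2 ≈ 7868.5)
(A - 12363) + 13259 = (15737/2 - 12363) + 13259 = -8989/2 + 13259 = 17529/2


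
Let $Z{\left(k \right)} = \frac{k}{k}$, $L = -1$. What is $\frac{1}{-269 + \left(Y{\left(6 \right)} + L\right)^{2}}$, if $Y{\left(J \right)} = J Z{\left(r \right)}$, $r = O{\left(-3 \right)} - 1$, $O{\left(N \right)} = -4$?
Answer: $- \frac{1}{244} \approx -0.0040984$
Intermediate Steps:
$r = -5$ ($r = -4 - 1 = -5$)
$Z{\left(k \right)} = 1$
$Y{\left(J \right)} = J$ ($Y{\left(J \right)} = J 1 = J$)
$\frac{1}{-269 + \left(Y{\left(6 \right)} + L\right)^{2}} = \frac{1}{-269 + \left(6 - 1\right)^{2}} = \frac{1}{-269 + 5^{2}} = \frac{1}{-269 + 25} = \frac{1}{-244} = - \frac{1}{244}$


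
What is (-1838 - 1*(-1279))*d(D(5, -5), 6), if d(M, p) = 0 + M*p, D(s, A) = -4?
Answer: 13416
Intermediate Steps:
d(M, p) = M*p
(-1838 - 1*(-1279))*d(D(5, -5), 6) = (-1838 - 1*(-1279))*(-4*6) = (-1838 + 1279)*(-24) = -559*(-24) = 13416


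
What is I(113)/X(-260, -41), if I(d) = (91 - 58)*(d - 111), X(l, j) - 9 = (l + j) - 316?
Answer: -33/304 ≈ -0.10855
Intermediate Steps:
X(l, j) = -307 + j + l (X(l, j) = 9 + ((l + j) - 316) = 9 + ((j + l) - 316) = 9 + (-316 + j + l) = -307 + j + l)
I(d) = -3663 + 33*d (I(d) = 33*(-111 + d) = -3663 + 33*d)
I(113)/X(-260, -41) = (-3663 + 33*113)/(-307 - 41 - 260) = (-3663 + 3729)/(-608) = 66*(-1/608) = -33/304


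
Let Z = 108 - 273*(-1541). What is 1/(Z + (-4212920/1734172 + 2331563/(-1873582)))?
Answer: 812278361026/341804562452514257 ≈ 2.3764e-6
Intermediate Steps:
Z = 420801 (Z = 108 + 420693 = 420801)
1/(Z + (-4212920/1734172 + 2331563/(-1873582))) = 1/(420801 + (-4212920/1734172 + 2331563/(-1873582))) = 1/(420801 + (-4212920*1/1734172 + 2331563*(-1/1873582))) = 1/(420801 + (-1053230/433543 - 2331563/1873582)) = 1/(420801 - 2984145587569/812278361026) = 1/(341804562452514257/812278361026) = 812278361026/341804562452514257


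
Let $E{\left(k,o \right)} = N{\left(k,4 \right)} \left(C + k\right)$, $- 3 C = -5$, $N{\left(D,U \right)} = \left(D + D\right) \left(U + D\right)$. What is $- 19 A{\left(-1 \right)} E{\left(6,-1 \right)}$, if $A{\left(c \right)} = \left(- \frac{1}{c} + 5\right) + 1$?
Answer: $-122360$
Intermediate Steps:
$N{\left(D,U \right)} = 2 D \left(D + U\right)$
$C = \frac{5}{3}$ ($C = \left(- \frac{1}{3}\right) \left(-5\right) = \frac{5}{3} \approx 1.6667$)
$A{\left(c \right)} = 6 - \frac{1}{c}$ ($A{\left(c \right)} = \left(5 - \frac{1}{c}\right) + 1 = 6 - \frac{1}{c}$)
$E{\left(k,o \right)} = 2 k \left(4 + k\right) \left(\frac{5}{3} + k\right)$ ($E{\left(k,o \right)} = 2 k \left(k + 4\right) \left(\frac{5}{3} + k\right) = 2 k \left(4 + k\right) \left(\frac{5}{3} + k\right)$)
$- 19 A{\left(-1 \right)} E{\left(6,-1 \right)} = - 19 \left(6 - \frac{1}{-1}\right) \frac{2}{3} \cdot 6 \left(4 + 6\right) \left(5 + 3 \cdot 6\right) = - 19 \left(6 - -1\right) \frac{2}{3} \cdot 6 \cdot 10 \left(5 + 18\right) = - 19 \left(6 + 1\right) \frac{2}{3} \cdot 6 \cdot 10 \cdot 23 = \left(-19\right) 7 \cdot 920 = \left(-133\right) 920 = -122360$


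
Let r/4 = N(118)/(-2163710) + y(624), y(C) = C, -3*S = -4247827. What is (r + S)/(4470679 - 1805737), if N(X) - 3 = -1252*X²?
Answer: 920747681279/1729848496446 ≈ 0.53227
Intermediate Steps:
S = 4247827/3 (S = -⅓*(-4247827) = 4247827/3 ≈ 1.4159e+6)
N(X) = 3 - 1252*X²
r = 547035154/216371 (r = 4*((3 - 1252*118²)/(-2163710) + 624) = 4*((3 - 1252*13924)*(-1/2163710) + 624) = 4*((3 - 17432848)*(-1/2163710) + 624) = 4*(-17432845*(-1/2163710) + 624) = 4*(3486569/432742 + 624) = 4*(273517577/432742) = 547035154/216371 ≈ 2528.2)
(r + S)/(4470679 - 1805737) = (547035154/216371 + 4247827/3)/(4470679 - 1805737) = (920747681279/649113)/2664942 = (920747681279/649113)*(1/2664942) = 920747681279/1729848496446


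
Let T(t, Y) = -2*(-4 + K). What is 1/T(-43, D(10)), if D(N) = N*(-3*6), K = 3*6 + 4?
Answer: -1/36 ≈ -0.027778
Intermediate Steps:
K = 22 (K = 18 + 4 = 22)
D(N) = -18*N (D(N) = N*(-18) = -18*N)
T(t, Y) = -36 (T(t, Y) = -2*(-4 + 22) = -2*18 = -36)
1/T(-43, D(10)) = 1/(-36) = -1/36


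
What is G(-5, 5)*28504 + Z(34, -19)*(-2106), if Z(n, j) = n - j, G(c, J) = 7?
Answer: 87910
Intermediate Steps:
G(-5, 5)*28504 + Z(34, -19)*(-2106) = 7*28504 + (34 - 1*(-19))*(-2106) = 199528 + (34 + 19)*(-2106) = 199528 + 53*(-2106) = 199528 - 111618 = 87910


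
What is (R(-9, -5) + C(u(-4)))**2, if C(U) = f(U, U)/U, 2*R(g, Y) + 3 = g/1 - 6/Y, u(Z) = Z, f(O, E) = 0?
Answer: 729/25 ≈ 29.160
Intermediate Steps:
R(g, Y) = -3/2 + g/2 - 3/Y (R(g, Y) = -3/2 + (g/1 - 6/Y)/2 = -3/2 + (g*1 - 6/Y)/2 = -3/2 + (g - 6/Y)/2 = -3/2 + (g/2 - 3/Y) = -3/2 + g/2 - 3/Y)
C(U) = 0 (C(U) = 0/U = 0)
(R(-9, -5) + C(u(-4)))**2 = ((1/2)*(-6 - 5*(-3 - 9))/(-5) + 0)**2 = ((1/2)*(-1/5)*(-6 - 5*(-12)) + 0)**2 = ((1/2)*(-1/5)*(-6 + 60) + 0)**2 = ((1/2)*(-1/5)*54 + 0)**2 = (-27/5 + 0)**2 = (-27/5)**2 = 729/25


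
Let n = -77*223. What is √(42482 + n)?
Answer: √25311 ≈ 159.09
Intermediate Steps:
n = -17171
√(42482 + n) = √(42482 - 17171) = √25311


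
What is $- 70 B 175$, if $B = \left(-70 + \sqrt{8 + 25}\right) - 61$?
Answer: $1604750 - 12250 \sqrt{33} \approx 1.5344 \cdot 10^{6}$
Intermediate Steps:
$B = -131 + \sqrt{33}$ ($B = \left(-70 + \sqrt{33}\right) - 61 = -131 + \sqrt{33} \approx -125.26$)
$- 70 B 175 = - 70 \left(-131 + \sqrt{33}\right) 175 = \left(9170 - 70 \sqrt{33}\right) 175 = 1604750 - 12250 \sqrt{33}$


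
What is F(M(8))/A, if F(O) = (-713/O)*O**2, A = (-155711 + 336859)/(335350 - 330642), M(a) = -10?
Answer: 33170/179 ≈ 185.31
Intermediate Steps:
A = 4117/107 (A = 181148/4708 = 181148*(1/4708) = 4117/107 ≈ 38.477)
F(O) = -713*O
F(M(8))/A = (-713*(-10))/(4117/107) = 7130*(107/4117) = 33170/179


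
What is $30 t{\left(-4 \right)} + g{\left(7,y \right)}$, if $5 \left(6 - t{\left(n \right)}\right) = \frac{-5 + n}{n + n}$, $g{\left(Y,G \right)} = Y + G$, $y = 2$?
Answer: $\frac{729}{4} \approx 182.25$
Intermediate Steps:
$g{\left(Y,G \right)} = G + Y$
$t{\left(n \right)} = 6 - \frac{-5 + n}{10 n}$ ($t{\left(n \right)} = 6 - \frac{\left(-5 + n\right) \frac{1}{n + n}}{5} = 6 - \frac{\left(-5 + n\right) \frac{1}{2 n}}{5} = 6 - \frac{\frac{1}{2} \frac{1}{n} \left(-5 + n\right)}{5} = 6 - \frac{-5 + n}{10 n}$)
$30 t{\left(-4 \right)} + g{\left(7,y \right)} = 30 \frac{5 + 59 \left(-4\right)}{10 \left(-4\right)} + \left(2 + 7\right) = 30 \cdot \frac{1}{10} \left(- \frac{1}{4}\right) \left(5 - 236\right) + 9 = 30 \cdot \frac{1}{10} \left(- \frac{1}{4}\right) \left(-231\right) + 9 = 30 \cdot \frac{231}{40} + 9 = \frac{693}{4} + 9 = \frac{729}{4}$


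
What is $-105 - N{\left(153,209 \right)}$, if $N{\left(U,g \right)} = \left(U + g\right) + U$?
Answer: $-620$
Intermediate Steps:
$N{\left(U,g \right)} = g + 2 U$
$-105 - N{\left(153,209 \right)} = -105 - \left(209 + 2 \cdot 153\right) = -105 - \left(209 + 306\right) = -105 - 515 = -620$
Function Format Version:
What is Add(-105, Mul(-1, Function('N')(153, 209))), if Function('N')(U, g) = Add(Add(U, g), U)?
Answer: -620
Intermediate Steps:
Function('N')(U, g) = Add(g, Mul(2, U))
Add(-105, Mul(-1, Function('N')(153, 209))) = Add(-105, Mul(-1, Add(209, Mul(2, 153)))) = Add(-105, Mul(-1, Add(209, 306))) = Add(-105, Mul(-1, 515)) = Add(-105, -515) = -620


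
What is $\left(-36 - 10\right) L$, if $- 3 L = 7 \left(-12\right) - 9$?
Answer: $-1426$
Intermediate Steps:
$L = 31$ ($L = - \frac{7 \left(-12\right) - 9}{3} = - \frac{-84 - 9}{3} = \left(- \frac{1}{3}\right) \left(-93\right) = 31$)
$\left(-36 - 10\right) L = \left(-36 - 10\right) 31 = \left(-46\right) 31 = -1426$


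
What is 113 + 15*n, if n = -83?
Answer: -1132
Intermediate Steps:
113 + 15*n = 113 + 15*(-83) = 113 - 1245 = -1132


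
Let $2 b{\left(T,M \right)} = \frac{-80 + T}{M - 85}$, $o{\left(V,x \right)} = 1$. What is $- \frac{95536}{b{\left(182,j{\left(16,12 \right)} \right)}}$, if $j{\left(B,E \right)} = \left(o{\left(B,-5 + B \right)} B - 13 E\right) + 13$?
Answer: $\frac{20253632}{51} \approx 3.9713 \cdot 10^{5}$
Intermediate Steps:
$j{\left(B,E \right)} = 13 + B - 13 E$ ($j{\left(B,E \right)} = \left(1 B - 13 E\right) + 13 = \left(B - 13 E\right) + 13 = 13 + B - 13 E$)
$b{\left(T,M \right)} = \frac{-80 + T}{2 \left(-85 + M\right)}$ ($b{\left(T,M \right)} = \frac{\left(-80 + T\right) \frac{1}{M - 85}}{2} = \frac{\left(-80 + T\right) \frac{1}{-85 + M}}{2} = \frac{\frac{1}{-85 + M} \left(-80 + T\right)}{2} = \frac{-80 + T}{2 \left(-85 + M\right)}$)
$- \frac{95536}{b{\left(182,j{\left(16,12 \right)} \right)}} = - \frac{95536}{\frac{1}{2} \frac{1}{-85 + \left(13 + 16 - 156\right)} \left(-80 + 182\right)} = - \frac{95536}{\frac{1}{2} \frac{1}{-85 + \left(13 + 16 - 156\right)} 102} = - \frac{95536}{\frac{1}{2} \frac{1}{-85 - 127} \cdot 102} = - \frac{95536}{\frac{1}{2} \frac{1}{-212} \cdot 102} = - \frac{95536}{\frac{1}{2} \left(- \frac{1}{212}\right) 102} = - \frac{95536}{- \frac{51}{212}} = \left(-95536\right) \left(- \frac{212}{51}\right) = \frac{20253632}{51}$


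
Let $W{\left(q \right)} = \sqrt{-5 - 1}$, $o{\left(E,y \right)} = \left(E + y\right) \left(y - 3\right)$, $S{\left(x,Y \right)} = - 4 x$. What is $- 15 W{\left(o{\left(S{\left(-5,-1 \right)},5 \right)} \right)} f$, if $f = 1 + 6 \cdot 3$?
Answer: $- 285 i \sqrt{6} \approx - 698.1 i$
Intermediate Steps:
$o{\left(E,y \right)} = \left(-3 + y\right) \left(E + y\right)$ ($o{\left(E,y \right)} = \left(E + y\right) \left(-3 + y\right) = \left(-3 + y\right) \left(E + y\right)$)
$W{\left(q \right)} = i \sqrt{6}$ ($W{\left(q \right)} = \sqrt{-6} = i \sqrt{6}$)
$f = 19$ ($f = 1 + 18 = 19$)
$- 15 W{\left(o{\left(S{\left(-5,-1 \right)},5 \right)} \right)} f = - 15 i \sqrt{6} \cdot 19 = - 285 i \sqrt{6}$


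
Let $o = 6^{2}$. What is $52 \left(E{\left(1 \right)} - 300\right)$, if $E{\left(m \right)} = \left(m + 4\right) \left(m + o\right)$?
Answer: $-5980$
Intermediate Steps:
$o = 36$
$E{\left(m \right)} = \left(4 + m\right) \left(36 + m\right)$ ($E{\left(m \right)} = \left(m + 4\right) \left(m + 36\right) = \left(4 + m\right) \left(36 + m\right)$)
$52 \left(E{\left(1 \right)} - 300\right) = 52 \left(\left(144 + 1^{2} + 40 \cdot 1\right) - 300\right) = 52 \left(\left(144 + 1 + 40\right) - 300\right) = 52 \left(185 - 300\right) = 52 \left(-115\right) = -5980$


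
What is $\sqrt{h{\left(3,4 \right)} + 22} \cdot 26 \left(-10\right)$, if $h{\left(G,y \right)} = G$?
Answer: $-1300$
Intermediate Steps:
$\sqrt{h{\left(3,4 \right)} + 22} \cdot 26 \left(-10\right) = \sqrt{3 + 22} \cdot 26 \left(-10\right) = \sqrt{25} \cdot 26 \left(-10\right) = 5 \cdot 26 \left(-10\right) = 130 \left(-10\right) = -1300$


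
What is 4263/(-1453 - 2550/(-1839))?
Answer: -871073/296613 ≈ -2.9367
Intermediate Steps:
4263/(-1453 - 2550/(-1839)) = 4263/(-1453 - 2550*(-1/1839)) = 4263/(-1453 + 850/613) = 4263/(-889839/613) = 4263*(-613/889839) = -871073/296613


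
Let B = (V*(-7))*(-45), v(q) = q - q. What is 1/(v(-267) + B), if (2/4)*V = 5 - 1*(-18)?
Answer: 1/14490 ≈ 6.9013e-5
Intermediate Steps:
v(q) = 0
V = 46 (V = 2*(5 - 1*(-18)) = 2*(5 + 18) = 2*23 = 46)
B = 14490 (B = (46*(-7))*(-45) = -322*(-45) = 14490)
1/(v(-267) + B) = 1/(0 + 14490) = 1/14490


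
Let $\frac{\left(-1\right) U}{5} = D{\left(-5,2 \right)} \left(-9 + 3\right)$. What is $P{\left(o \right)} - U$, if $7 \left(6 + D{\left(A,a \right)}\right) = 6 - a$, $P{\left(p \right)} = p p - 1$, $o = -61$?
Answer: $\frac{27180}{7} \approx 3882.9$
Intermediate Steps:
$P{\left(p \right)} = -1 + p^{2}$ ($P{\left(p \right)} = p^{2} - 1 = -1 + p^{2}$)
$D{\left(A,a \right)} = - \frac{36}{7} - \frac{a}{7}$ ($D{\left(A,a \right)} = -6 + \frac{6 - a}{7} = -6 - \left(- \frac{6}{7} + \frac{a}{7}\right) = - \frac{36}{7} - \frac{a}{7}$)
$U = - \frac{1140}{7}$ ($U = - 5 \left(- \frac{36}{7} - \frac{2}{7}\right) \left(-9 + 3\right) = - 5 \left(- \frac{36}{7} - \frac{2}{7}\right) \left(-6\right) = - 5 \left(\left(- \frac{38}{7}\right) \left(-6\right)\right) = \left(-5\right) \frac{228}{7} = - \frac{1140}{7} \approx -162.86$)
$P{\left(o \right)} - U = \left(-1 + \left(-61\right)^{2}\right) - - \frac{1140}{7} = \left(-1 + 3721\right) + \frac{1140}{7} = 3720 + \frac{1140}{7} = \frac{27180}{7}$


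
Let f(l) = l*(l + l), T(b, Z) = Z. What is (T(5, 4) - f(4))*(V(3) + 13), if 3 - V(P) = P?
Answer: -364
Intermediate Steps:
f(l) = 2*l² (f(l) = l*(2*l) = 2*l²)
V(P) = 3 - P
(T(5, 4) - f(4))*(V(3) + 13) = (4 - 2*4²)*((3 - 1*3) + 13) = (4 - 2*16)*((3 - 3) + 13) = (4 - 1*32)*(0 + 13) = (4 - 32)*13 = -28*13 = -364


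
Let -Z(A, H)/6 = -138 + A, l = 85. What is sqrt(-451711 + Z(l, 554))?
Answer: I*sqrt(451393) ≈ 671.86*I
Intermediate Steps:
Z(A, H) = 828 - 6*A (Z(A, H) = -6*(-138 + A) = 828 - 6*A)
sqrt(-451711 + Z(l, 554)) = sqrt(-451711 + (828 - 6*85)) = sqrt(-451711 + (828 - 510)) = sqrt(-451711 + 318) = sqrt(-451393) = I*sqrt(451393)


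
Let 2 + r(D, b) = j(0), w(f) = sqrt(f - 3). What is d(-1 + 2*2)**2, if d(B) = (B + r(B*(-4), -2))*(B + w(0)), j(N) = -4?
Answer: 54 + 54*I*sqrt(3) ≈ 54.0 + 93.531*I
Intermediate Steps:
w(f) = sqrt(-3 + f)
r(D, b) = -6 (r(D, b) = -2 - 4 = -6)
d(B) = (-6 + B)*(B + I*sqrt(3)) (d(B) = (B - 6)*(B + sqrt(-3 + 0)) = (-6 + B)*(B + sqrt(-3)) = (-6 + B)*(B + I*sqrt(3)))
d(-1 + 2*2)**2 = ((-1 + 2*2)**2 - 6*(-1 + 2*2) - 6*I*sqrt(3) + I*(-1 + 2*2)*sqrt(3))**2 = ((-1 + 4)**2 - 6*(-1 + 4) - 6*I*sqrt(3) + I*(-1 + 4)*sqrt(3))**2 = (3**2 - 6*3 - 6*I*sqrt(3) + I*3*sqrt(3))**2 = (9 - 18 - 6*I*sqrt(3) + 3*I*sqrt(3))**2 = (-9 - 3*I*sqrt(3))**2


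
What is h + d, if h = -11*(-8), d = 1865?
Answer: 1953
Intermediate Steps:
h = 88
h + d = 88 + 1865 = 1953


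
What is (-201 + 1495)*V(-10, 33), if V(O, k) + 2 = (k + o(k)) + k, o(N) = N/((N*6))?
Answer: 249095/3 ≈ 83032.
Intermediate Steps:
o(N) = ⅙ (o(N) = N/((6*N)) = N*(1/(6*N)) = ⅙)
V(O, k) = -11/6 + 2*k (V(O, k) = -2 + ((k + ⅙) + k) = -2 + ((⅙ + k) + k) = -2 + (⅙ + 2*k) = -11/6 + 2*k)
(-201 + 1495)*V(-10, 33) = (-201 + 1495)*(-11/6 + 2*33) = 1294*(-11/6 + 66) = 1294*(385/6) = 249095/3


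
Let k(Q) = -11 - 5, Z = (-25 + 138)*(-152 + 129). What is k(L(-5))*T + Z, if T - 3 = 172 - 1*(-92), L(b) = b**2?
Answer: -6871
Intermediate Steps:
T = 267 (T = 3 + (172 - 1*(-92)) = 3 + (172 + 92) = 3 + 264 = 267)
Z = -2599 (Z = 113*(-23) = -2599)
k(Q) = -16
k(L(-5))*T + Z = -16*267 - 2599 = -4272 - 2599 = -6871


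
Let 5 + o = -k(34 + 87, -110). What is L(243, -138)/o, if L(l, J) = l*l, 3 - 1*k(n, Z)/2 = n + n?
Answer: 59049/473 ≈ 124.84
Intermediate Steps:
k(n, Z) = 6 - 4*n (k(n, Z) = 6 - 2*(n + n) = 6 - 4*n)
L(l, J) = l**2
o = 473 (o = -5 - (6 - 4*(34 + 87)) = -5 - (6 - 4*121) = -5 - (6 - 484) = -5 - 1*(-478) = -5 + 478 = 473)
L(243, -138)/o = 243**2/473 = 59049*(1/473) = 59049/473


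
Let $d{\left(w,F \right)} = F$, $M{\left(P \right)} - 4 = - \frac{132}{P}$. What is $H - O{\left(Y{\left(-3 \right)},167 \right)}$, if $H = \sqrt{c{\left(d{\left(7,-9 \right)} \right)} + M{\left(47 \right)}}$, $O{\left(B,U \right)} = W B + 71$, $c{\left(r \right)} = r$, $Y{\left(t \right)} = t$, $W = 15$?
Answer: $-26 + \frac{i \sqrt{17249}}{47} \approx -26.0 + 2.7944 i$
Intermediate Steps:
$M{\left(P \right)} = 4 - \frac{132}{P}$
$O{\left(B,U \right)} = 71 + 15 B$ ($O{\left(B,U \right)} = 15 B + 71 = 71 + 15 B$)
$H = \frac{i \sqrt{17249}}{47}$ ($H = \sqrt{-9 + \left(4 - \frac{132}{47}\right)} = \sqrt{-9 + \frac{56}{47}} = \sqrt{- \frac{367}{47}} = \frac{i \sqrt{17249}}{47} \approx 2.7944 i$)
$H - O{\left(Y{\left(-3 \right)},167 \right)} = \frac{i \sqrt{17249}}{47} - \left(71 + 15 \left(-3\right)\right) = \frac{i \sqrt{17249}}{47} - \left(71 - 45\right) = \frac{i \sqrt{17249}}{47} - 26 = -26 + \frac{i \sqrt{17249}}{47}$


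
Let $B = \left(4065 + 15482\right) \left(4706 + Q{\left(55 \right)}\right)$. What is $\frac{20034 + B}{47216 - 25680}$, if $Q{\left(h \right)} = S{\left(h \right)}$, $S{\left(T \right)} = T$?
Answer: $\frac{93083301}{21536} \approx 4322.2$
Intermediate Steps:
$Q{\left(h \right)} = h$
$B = 93063267$ ($B = \left(4065 + 15482\right) \left(4706 + 55\right) = 19547 \cdot 4761 = 93063267$)
$\frac{20034 + B}{47216 - 25680} = \frac{20034 + 93063267}{47216 - 25680} = \frac{93083301}{21536}$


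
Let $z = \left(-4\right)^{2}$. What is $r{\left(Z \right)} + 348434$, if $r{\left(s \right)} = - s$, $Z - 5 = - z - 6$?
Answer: $348451$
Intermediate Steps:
$z = 16$
$Z = -17$ ($Z = 5 - 22 = -17$)
$r{\left(Z \right)} + 348434 = \left(-1\right) \left(-17\right) + 348434 = 17 + 348434 = 348451$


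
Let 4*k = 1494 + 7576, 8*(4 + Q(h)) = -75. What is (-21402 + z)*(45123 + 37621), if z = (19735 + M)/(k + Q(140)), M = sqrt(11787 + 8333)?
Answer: -31921343235184/18033 + 1323904*sqrt(5030)/18033 ≈ -1.7702e+9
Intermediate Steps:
Q(h) = -107/8 (Q(h) = -4 + (1/8)*(-75) = -4 - 75/8 = -107/8)
M = 2*sqrt(5030) (M = sqrt(20120) = 2*sqrt(5030) ≈ 141.84)
k = 4535/2 (k = (1494 + 7576)/4 = (1/4)*9070 = 4535/2 ≈ 2267.5)
z = 157880/18033 + 16*sqrt(5030)/18033 (z = (19735 + 2*sqrt(5030))/(4535/2 - 107/8) = (19735 + 2*sqrt(5030))/(18033/8) = (19735 + 2*sqrt(5030))*(8/18033) = 157880/18033 + 16*sqrt(5030)/18033 ≈ 8.8180)
(-21402 + z)*(45123 + 37621) = (-21402 + (157880/18033 + 16*sqrt(5030)/18033))*(45123 + 37621) = (-385784386/18033 + 16*sqrt(5030)/18033)*82744 = -31921343235184/18033 + 1323904*sqrt(5030)/18033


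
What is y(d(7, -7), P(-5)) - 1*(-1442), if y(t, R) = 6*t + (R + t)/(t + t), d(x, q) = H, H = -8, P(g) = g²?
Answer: 22287/16 ≈ 1392.9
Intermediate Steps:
d(x, q) = -8
y(t, R) = 6*t + (R + t)/(2*t) (y(t, R) = 6*t + (R + t)/((2*t)) = 6*t + (R + t)*(1/(2*t)) = 6*t + (R + t)/(2*t))
y(d(7, -7), P(-5)) - 1*(-1442) = (½)*((-5)² - 8*(1 + 12*(-8)))/(-8) - 1*(-1442) = (½)*(-⅛)*(25 - 8*(1 - 96)) + 1442 = (½)*(-⅛)*(25 - 8*(-95)) + 1442 = (½)*(-⅛)*(25 + 760) + 1442 = (½)*(-⅛)*785 + 1442 = -785/16 + 1442 = 22287/16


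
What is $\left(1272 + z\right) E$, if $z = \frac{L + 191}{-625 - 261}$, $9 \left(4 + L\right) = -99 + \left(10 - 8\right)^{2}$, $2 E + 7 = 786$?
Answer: $\frac{1975025965}{3987} \approx 4.9537 \cdot 10^{5}$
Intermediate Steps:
$E = \frac{779}{2}$ ($E = - \frac{7}{2} + \frac{1}{2} \cdot 786 = - \frac{7}{2} + 393 = \frac{779}{2} \approx 389.5$)
$L = - \frac{131}{9}$ ($L = -4 + \frac{-99 + \left(10 - 8\right)^{2}}{9} = -4 + \frac{-99 + 2^{2}}{9} = -4 + \frac{-99 + 4}{9} = -4 + \frac{1}{9} \left(-95\right) = -4 - \frac{95}{9} = - \frac{131}{9} \approx -14.556$)
$z = - \frac{794}{3987}$ ($z = \frac{- \frac{131}{9} + 191}{-625 - 261} = \frac{1588}{9 \left(-886\right)} = \frac{1588}{9} \left(- \frac{1}{886}\right) = - \frac{794}{3987} \approx -0.19915$)
$\left(1272 + z\right) E = \left(1272 - \frac{794}{3987}\right) \frac{779}{2} = \frac{5070670}{3987} \cdot \frac{779}{2} = \frac{1975025965}{3987}$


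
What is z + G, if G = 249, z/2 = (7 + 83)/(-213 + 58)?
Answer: 7683/31 ≈ 247.84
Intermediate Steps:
z = -36/31 (z = 2*((7 + 83)/(-213 + 58)) = 2*(90/(-155)) = 2*(90*(-1/155)) = 2*(-18/31) = -36/31 ≈ -1.1613)
z + G = -36/31 + 249 = 7683/31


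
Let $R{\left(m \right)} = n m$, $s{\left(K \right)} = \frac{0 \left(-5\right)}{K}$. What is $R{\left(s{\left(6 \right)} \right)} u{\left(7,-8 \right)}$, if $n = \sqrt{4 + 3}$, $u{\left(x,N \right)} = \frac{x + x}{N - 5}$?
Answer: $0$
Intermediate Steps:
$u{\left(x,N \right)} = \frac{2 x}{-5 + N}$
$n = \sqrt{7} \approx 2.6458$
$s{\left(K \right)} = 0$ ($s{\left(K \right)} = \frac{0}{K} = 0$)
$R{\left(m \right)} = m \sqrt{7}$ ($R{\left(m \right)} = \sqrt{7} m = m \sqrt{7}$)
$R{\left(s{\left(6 \right)} \right)} u{\left(7,-8 \right)} = 0 \sqrt{7} \cdot 2 \cdot 7 \frac{1}{-5 - 8} = 0 \cdot 2 \cdot 7 \frac{1}{-13} = 0 \cdot 2 \cdot 7 \left(- \frac{1}{13}\right) = 0 \left(- \frac{14}{13}\right) = 0$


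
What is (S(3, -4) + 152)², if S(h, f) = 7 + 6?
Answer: 27225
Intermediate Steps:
S(h, f) = 13
(S(3, -4) + 152)² = (13 + 152)² = 165² = 27225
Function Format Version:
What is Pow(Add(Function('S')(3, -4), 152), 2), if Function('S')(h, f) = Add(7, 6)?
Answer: 27225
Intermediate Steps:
Function('S')(h, f) = 13
Pow(Add(Function('S')(3, -4), 152), 2) = Pow(Add(13, 152), 2) = Pow(165, 2) = 27225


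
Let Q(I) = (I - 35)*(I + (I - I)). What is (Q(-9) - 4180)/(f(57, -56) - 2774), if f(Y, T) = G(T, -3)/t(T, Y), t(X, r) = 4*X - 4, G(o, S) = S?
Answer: 287584/210823 ≈ 1.3641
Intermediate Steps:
t(X, r) = -4 + 4*X
Q(I) = I*(-35 + I) (Q(I) = (-35 + I)*(I + 0) = (-35 + I)*I = I*(-35 + I))
f(Y, T) = -3/(-4 + 4*T)
(Q(-9) - 4180)/(f(57, -56) - 2774) = (-9*(-35 - 9) - 4180)/(-3/(-4 + 4*(-56)) - 2774) = (-9*(-44) - 4180)/(-3/(-4 - 224) - 2774) = (396 - 4180)/(-3/(-228) - 2774) = -3784/(-3*(-1/228) - 2774) = -3784/(1/76 - 2774) = -3784/(-210823/76) = -3784*(-76/210823) = 287584/210823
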